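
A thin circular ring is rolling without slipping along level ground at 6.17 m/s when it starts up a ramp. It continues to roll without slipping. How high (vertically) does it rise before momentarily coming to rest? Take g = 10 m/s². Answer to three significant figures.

h ≈ 3.81 m

The moment of inertia is MR², giving k ≡ I/(MR²) = 1.
Since it rolls without slipping, ω = v/R and KE = ½Mv² + ½Iω² = ½(1+k)Mv² = Mv².
At the top the kinetic energy is zero, so Mv₀² = Mgh.
Thus h = (1+k)v₀²/(2g) = 2 × 6.17² / (2 × 10) ≈ 3.81 m.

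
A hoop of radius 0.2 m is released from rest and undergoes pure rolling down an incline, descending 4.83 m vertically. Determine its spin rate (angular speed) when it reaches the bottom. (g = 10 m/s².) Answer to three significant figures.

Here I = MR², so the shape factor k = I/(MR²) = 1.
Pure rolling means v = ωR; then KE = ½Mv² + ½I(v/R)² = ½(1+k)Mv² = Mv².
Energy conservation Mgh = ½(1+k)Mv² gives v = √(2gh/(1+k)) = √(2 × 10 × 4.83 / 2) = 6.95 m/s.
The angular speed follows from ω = v/R = 6.95/0.2 ≈ 34.7 rad/s.

ω ≈ 34.7 rad/s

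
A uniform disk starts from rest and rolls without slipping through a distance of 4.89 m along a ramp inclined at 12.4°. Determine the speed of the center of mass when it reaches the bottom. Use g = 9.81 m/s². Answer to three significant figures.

With I = (1/2)MR², the ratio k = I/(MR²) is 0.5.
Pure rolling means v = ωR; then KE = ½Mv² + ½I(v/R)² = ½(1+k)Mv² = (3/4)Mv².
The vertical drop is h = L sinθ = 4.89 × sin12.4° = 1.05 m.
Setting Mgh = (3/4)Mv² gives v = √(2gh/(1+k)) = √(2·9.81·1.05/1.5) ≈ 3.71 m/s.

v ≈ 3.71 m/s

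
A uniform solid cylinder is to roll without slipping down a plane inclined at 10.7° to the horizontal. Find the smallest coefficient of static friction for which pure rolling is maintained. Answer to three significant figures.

With I = (1/2)MR², the ratio k = I/(MR²) is 0.5.
Along the incline Mg sinθ − f = Ma, and torque about the center fR = Iα = kMR²(a/R) gives f = kMa.
These give a = g sinθ/(1+k) and the required friction f = kMg sinθ/(1+k).
The normal force is N = Mg cosθ, so μ_min = f/N = k tanθ/(1+k).
μ_min = 0.5 × tan10.7° / 1.5 ≈ 0.0630.

μ_min ≈ 0.0630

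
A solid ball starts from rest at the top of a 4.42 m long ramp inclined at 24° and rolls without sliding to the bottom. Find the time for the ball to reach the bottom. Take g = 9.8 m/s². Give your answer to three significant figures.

t ≈ 1.76 s

With I = (2/5)MR², the ratio k = I/(MR²) is 0.4.
Along the incline Mg sinθ − f = Ma, and torque about the center fR = Iα = kMR²(a/R) gives f = kMa.
Hence a = g sinθ/(1+k) = 9.8×sin24°/1.4 = 2.847 m/s².
Starting from rest, L = ½at², so t = √(2L/a) = √(2×4.42/2.847) ≈ 1.76 s.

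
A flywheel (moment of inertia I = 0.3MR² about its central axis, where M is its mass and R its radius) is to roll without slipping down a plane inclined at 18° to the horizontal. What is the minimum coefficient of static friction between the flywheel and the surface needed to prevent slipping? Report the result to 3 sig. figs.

With I = 0.3MR², the ratio k = I/(MR²) is 0.3.
Translational: Mg sinθ − f = Ma. Rotational about the CM: fR = Iα = kMRa, so f = kMa.
These give a = g sinθ/(1+k) and the required friction f = kMg sinθ/(1+k).
With N = Mg cosθ, the no-slip condition f ≤ μN gives μ_min = f/N = k tanθ/(1+k).
μ_min = 0.3 × tan18° / 1.3 ≈ 0.0750.

μ_min ≈ 0.0750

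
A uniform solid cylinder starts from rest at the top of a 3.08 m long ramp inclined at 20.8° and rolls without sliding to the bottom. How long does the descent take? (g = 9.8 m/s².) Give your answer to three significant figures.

The moment of inertia is (1/2)MR², giving k ≡ I/(MR²) = 0.5.
Along the incline Mg sinθ − f = Ma, and torque about the center fR = Iα = kMR²(a/R) gives f = kMa.
Hence a = g sinθ/(1+k) = 9.8×sin20.8°/1.5 = 2.32 m/s².
With constant a from rest, t = √(2L/a) = √(2·3.08/2.32) ≈ 1.63 s.

t ≈ 1.63 s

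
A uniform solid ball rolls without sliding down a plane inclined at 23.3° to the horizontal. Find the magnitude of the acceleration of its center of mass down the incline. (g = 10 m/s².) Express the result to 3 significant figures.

For this body I = (2/5)MR², i.e. k = I/(MR²) = 0.4.
Translational: Mg sinθ − f = Ma. Rotational about the CM: fR = Iα = kMRa, so f = kMa.
Eliminating f: Mg sinθ = (1+k)Ma, so a = g sinθ/(1+k) = 10 × sin23.3° / 1.4 ≈ 2.83 m/s².

a ≈ 2.83 m/s²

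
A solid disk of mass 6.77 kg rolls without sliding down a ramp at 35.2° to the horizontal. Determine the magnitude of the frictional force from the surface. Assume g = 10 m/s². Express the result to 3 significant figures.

With I = (1/2)MR², the ratio k = I/(MR²) is 0.5.
Translational: Mg sinθ − f = Ma. Rotational about the CM: fR = Iα = kMRa, so f = kMa.
Combining, a = g sinθ/(1+k) and f = kMa = kMg sinθ/(1+k).
f = 0.5 × 6.77 × 10 × sin35.2° / 1.5 ≈ 13.0 N.

f ≈ 13.0 N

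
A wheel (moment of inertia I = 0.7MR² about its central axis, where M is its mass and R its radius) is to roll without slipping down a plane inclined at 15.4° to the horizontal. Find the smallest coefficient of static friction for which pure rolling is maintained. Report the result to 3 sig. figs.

The moment of inertia is 0.7MR², giving k ≡ I/(MR²) = 0.7.
Along the incline Mg sinθ − f = Ma, and torque about the center fR = Iα = kMR²(a/R) gives f = kMa.
These give a = g sinθ/(1+k) and the required friction f = kMg sinθ/(1+k).
With N = Mg cosθ, the no-slip condition f ≤ μN gives μ_min = f/N = k tanθ/(1+k).
μ_min = 0.7 × tan15.4° / 1.7 ≈ 0.113.

μ_min ≈ 0.113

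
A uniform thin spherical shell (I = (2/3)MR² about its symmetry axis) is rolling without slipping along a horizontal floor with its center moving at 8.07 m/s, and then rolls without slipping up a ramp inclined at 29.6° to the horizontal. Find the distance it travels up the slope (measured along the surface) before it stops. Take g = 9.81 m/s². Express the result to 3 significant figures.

d ≈ 11.2 m

Here I = (2/3)MR², so the shape factor k = I/(MR²) = 2/3.
Pure rolling means v = ωR; then KE = ½Mv² + ½I(v/R)² = ½(1+k)Mv² = (5/6)Mv².
Setting this equal to Mgh gives the vertical rise h = (1+k)v₀²/(2g) = 1.667×8.07²/(2×9.81) = 5.532 m.
The distance along the slope is d = h/sinθ = 5.532/sin29.6° ≈ 11.2 m.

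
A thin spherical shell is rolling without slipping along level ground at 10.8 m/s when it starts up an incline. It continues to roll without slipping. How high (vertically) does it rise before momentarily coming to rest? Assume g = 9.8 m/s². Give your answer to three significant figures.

The moment of inertia is (2/3)MR², giving k ≡ I/(MR²) = 2/3.
The rolling condition ω = v/R makes the rotational term ½I(v/R)² = ½kMv², so KE_total = ½(1+k)Mv² = (5/6)Mv².
All of this converts to potential energy at the highest point: (5/6)Mv₀² = Mgh.
Thus h = (1+k)v₀²/(2g) = 1.667 × 10.8² / (2 × 9.8) ≈ 9.92 m.

h ≈ 9.92 m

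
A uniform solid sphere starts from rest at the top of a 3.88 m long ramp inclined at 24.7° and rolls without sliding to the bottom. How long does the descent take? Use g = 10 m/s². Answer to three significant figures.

Here I = (2/5)MR², so the shape factor k = I/(MR²) = 0.4.
Along the incline Mg sinθ − f = Ma, and torque about the center fR = Iα = kMR²(a/R) gives f = kMa.
Hence a = g sinθ/(1+k) = 10×sin24.7°/1.4 = 2.985 m/s².
Starting from rest, L = ½at², so t = √(2L/a) = √(2×3.88/2.985) ≈ 1.61 s.

t ≈ 1.61 s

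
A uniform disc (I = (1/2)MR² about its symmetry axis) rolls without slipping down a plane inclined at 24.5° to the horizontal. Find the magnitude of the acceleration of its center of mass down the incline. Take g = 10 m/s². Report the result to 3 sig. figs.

With I = (1/2)MR², the ratio k = I/(MR²) is 0.5.
Newton's second law down the slope: Mg sinθ − f = Ma. The torque equation fR = Iα (with α = a/R) gives f = kMa.
Eliminating f: Mg sinθ = (1+k)Ma, so a = g sinθ/(1+k) = 10 × sin24.5° / 1.5 ≈ 2.76 m/s².

a ≈ 2.76 m/s²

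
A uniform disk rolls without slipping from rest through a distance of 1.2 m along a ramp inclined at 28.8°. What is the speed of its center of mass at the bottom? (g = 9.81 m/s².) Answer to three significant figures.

For this body I = (1/2)MR², i.e. k = I/(MR²) = 0.5.
Since it rolls without slipping, ω = v/R and KE = ½Mv² + ½Iω² = ½(1+k)Mv² = (3/4)Mv².
The vertical drop is h = L sinθ = 1.2 × sin28.8° = 0.5781 m.
Setting Mgh = (3/4)Mv² gives v = √(2gh/(1+k)) = √(2·9.81·0.5781/1.5) ≈ 2.75 m/s.

v ≈ 2.75 m/s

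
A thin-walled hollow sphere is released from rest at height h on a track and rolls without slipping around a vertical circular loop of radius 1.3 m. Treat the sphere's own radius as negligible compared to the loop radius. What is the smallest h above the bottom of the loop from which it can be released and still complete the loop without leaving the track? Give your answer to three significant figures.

With I = (2/3)MR², the ratio k = I/(MR²) is 2/3.
At the top of the loop, the minimum-contact condition is Mg = Mv_top²/r, so v_top² = gr.
With ω = v/R, the kinetic energy at speed v is ½(1+k)Mv² = (5/6)Mv².
Energy conservation from release (height h) to the top (height 2r): Mgh = Mg(2r) + (5/6)M·gr.
Thus h_min = 2r + (1+k)r/2 = r(2 + 1.667/2) = 1.3 × 2.833 ≈ 3.68 m.

h_min ≈ 3.68 m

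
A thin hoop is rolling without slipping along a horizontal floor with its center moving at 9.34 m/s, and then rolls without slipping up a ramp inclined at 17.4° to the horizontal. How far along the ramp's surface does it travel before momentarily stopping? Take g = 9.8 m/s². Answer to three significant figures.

Here I = MR², so the shape factor k = I/(MR²) = 1.
Pure rolling means v = ωR; then KE = ½Mv² + ½I(v/R)² = ½(1+k)Mv² = Mv².
Setting this equal to Mgh gives the vertical rise h = (1+k)v₀²/(2g) = 2×9.34²/(2×9.8) = 8.902 m.
The distance along the slope is d = h/sinθ = 8.902/sin17.4° ≈ 29.8 m.

d ≈ 29.8 m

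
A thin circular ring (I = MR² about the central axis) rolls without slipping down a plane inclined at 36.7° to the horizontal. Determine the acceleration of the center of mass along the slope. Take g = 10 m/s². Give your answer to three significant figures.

Here I = MR², so the shape factor k = I/(MR²) = 1.
Along the incline Mg sinθ − f = Ma, and torque about the center fR = Iα = kMR²(a/R) gives f = kMa.
Eliminating f: Mg sinθ = (1+k)Ma, so a = g sinθ/(1+k) = 10 × sin36.7° / 2 ≈ 2.99 m/s².

a ≈ 2.99 m/s²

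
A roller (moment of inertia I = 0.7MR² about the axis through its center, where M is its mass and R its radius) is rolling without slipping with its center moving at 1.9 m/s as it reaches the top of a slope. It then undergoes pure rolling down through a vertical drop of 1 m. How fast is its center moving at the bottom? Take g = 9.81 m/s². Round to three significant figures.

For this body I = 0.7MR², i.e. k = I/(MR²) = 0.7.
Pure rolling means v = ωR; then KE = ½Mv² + ½I(v/R)² = ½(1+k)Mv² = (17/20)Mv².
Conserving energy between top and bottom: (17/20)Mv² = (17/20)Mv₀² + Mgh, hence v² = v₀² + 2gh/(1+k).
v = √(1.9² + 2×9.81×1/1.7) = √15.15 ≈ 3.89 m/s.

v ≈ 3.89 m/s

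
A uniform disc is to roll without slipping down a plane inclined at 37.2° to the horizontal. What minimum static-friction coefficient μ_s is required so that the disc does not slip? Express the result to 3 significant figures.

μ_min ≈ 0.253

Here I = (1/2)MR², so the shape factor k = I/(MR²) = 0.5.
Translational: Mg sinθ − f = Ma. Rotational about the CM: fR = Iα = kMRa, so f = kMa.
These give a = g sinθ/(1+k) and the required friction f = kMg sinθ/(1+k).
With N = Mg cosθ, the no-slip condition f ≤ μN gives μ_min = f/N = k tanθ/(1+k).
μ_min = 0.5 × tan37.2° / 1.5 ≈ 0.253.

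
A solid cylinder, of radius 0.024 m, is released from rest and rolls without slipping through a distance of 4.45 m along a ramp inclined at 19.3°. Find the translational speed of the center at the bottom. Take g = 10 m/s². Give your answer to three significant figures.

v ≈ 4.43 m/s

For this body I = (1/2)MR², i.e. k = I/(MR²) = 0.5.
Pure rolling means v = ωR; then KE = ½Mv² + ½I(v/R)² = ½(1+k)Mv² = (3/4)Mv².
The vertical drop is h = L sinθ = 4.45 × sin19.3° = 1.471 m.
Setting Mgh = (3/4)Mv² gives v = √(2gh/(1+k)) = √(2·10·1.471/1.5) ≈ 4.43 m/s.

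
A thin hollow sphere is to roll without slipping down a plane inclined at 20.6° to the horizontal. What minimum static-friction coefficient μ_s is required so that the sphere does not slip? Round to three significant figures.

The moment of inertia is (2/3)MR², giving k ≡ I/(MR²) = 2/3.
Along the incline Mg sinθ − f = Ma, and torque about the center fR = Iα = kMR²(a/R) gives f = kMa.
These give a = g sinθ/(1+k) and the required friction f = kMg sinθ/(1+k).
The normal force is N = Mg cosθ, so μ_min = f/N = k tanθ/(1+k).
μ_min = (2/3) × tan20.6° / 1.667 ≈ 0.150.

μ_min ≈ 0.150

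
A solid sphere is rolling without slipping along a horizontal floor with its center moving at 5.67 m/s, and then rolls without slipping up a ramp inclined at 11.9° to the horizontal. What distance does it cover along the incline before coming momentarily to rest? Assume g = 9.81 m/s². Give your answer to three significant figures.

For this body I = (2/5)MR², i.e. k = I/(MR²) = 0.4.
Since it rolls without slipping, ω = v/R and KE = ½Mv² + ½Iω² = ½(1+k)Mv² = (7/10)Mv².
Setting this equal to Mgh gives the vertical rise h = (1+k)v₀²/(2g) = 1.4×5.67²/(2×9.81) = 2.294 m.
The distance along the slope is d = h/sinθ = 2.294/sin11.9° ≈ 11.1 m.

d ≈ 11.1 m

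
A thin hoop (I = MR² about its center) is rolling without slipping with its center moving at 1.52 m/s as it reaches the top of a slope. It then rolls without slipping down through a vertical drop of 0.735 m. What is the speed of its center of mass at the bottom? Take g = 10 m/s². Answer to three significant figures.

v ≈ 3.11 m/s

The moment of inertia is MR², giving k ≡ I/(MR²) = 1.
Pure rolling means v = ωR; then KE = ½Mv² + ½I(v/R)² = ½(1+k)Mv² = Mv².
Energy conservation: Mv₀² + Mgh = Mv², so v² = v₀² + 2gh/(1+k).
v = √(1.52² + 2×10×0.735/2) = √9.66 ≈ 3.11 m/s.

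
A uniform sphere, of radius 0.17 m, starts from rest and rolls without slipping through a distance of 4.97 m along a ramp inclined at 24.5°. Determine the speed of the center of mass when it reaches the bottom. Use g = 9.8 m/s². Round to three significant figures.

The moment of inertia is (2/5)MR², giving k ≡ I/(MR²) = 0.4.
Since it rolls without slipping, ω = v/R and KE = ½Mv² + ½Iω² = ½(1+k)Mv² = (7/10)Mv².
The vertical drop is h = L sinθ = 4.97 × sin24.5° = 2.061 m.
Setting Mgh = (7/10)Mv² gives v = √(2gh/(1+k)) = √(2·9.8·2.061/1.4) ≈ 5.37 m/s.

v ≈ 5.37 m/s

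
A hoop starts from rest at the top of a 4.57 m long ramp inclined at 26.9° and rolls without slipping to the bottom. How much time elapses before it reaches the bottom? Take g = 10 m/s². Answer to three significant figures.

t ≈ 2.01 s

For this body I = MR², i.e. k = I/(MR²) = 1.
Along the incline Mg sinθ − f = Ma, and torque about the center fR = Iα = kMR²(a/R) gives f = kMa.
Hence a = g sinθ/(1+k) = 10×sin26.9°/2 = 2.262 m/s².
Starting from rest, L = ½at², so t = √(2L/a) = √(2×4.57/2.262) ≈ 2.01 s.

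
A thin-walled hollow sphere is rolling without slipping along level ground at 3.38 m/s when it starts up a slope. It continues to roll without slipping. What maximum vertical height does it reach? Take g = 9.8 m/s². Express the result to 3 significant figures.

The moment of inertia is (2/3)MR², giving k ≡ I/(MR²) = 2/3.
Pure rolling means v = ωR; then KE = ½Mv² + ½I(v/R)² = ½(1+k)Mv² = (5/6)Mv².
At the top the kinetic energy is zero, so (5/6)Mv₀² = Mgh.
Thus h = (1+k)v₀²/(2g) = 1.667 × 3.38² / (2 × 9.8) ≈ 0.971 m.

h ≈ 0.971 m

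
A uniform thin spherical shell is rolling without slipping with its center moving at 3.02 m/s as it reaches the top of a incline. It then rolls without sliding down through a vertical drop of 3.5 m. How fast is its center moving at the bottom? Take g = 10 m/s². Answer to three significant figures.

For this body I = (2/3)MR², i.e. k = I/(MR²) = 2/3.
Rolling without slipping gives ω = v/R, so the total kinetic energy is ½Mv² + ½Iω² = ½(1+k)Mv² = (5/6)Mv².
Conserving energy between top and bottom: (5/6)Mv² = (5/6)Mv₀² + Mgh, hence v² = v₀² + 2gh/(1+k).
v = √(3.02² + 2×10×3.5/1.667) = √51.12 ≈ 7.15 m/s.

v ≈ 7.15 m/s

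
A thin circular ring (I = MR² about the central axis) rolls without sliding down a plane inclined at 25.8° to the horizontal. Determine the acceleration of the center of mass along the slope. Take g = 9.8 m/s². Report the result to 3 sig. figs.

a ≈ 2.13 m/s²

With I = MR², the ratio k = I/(MR²) is 1.
Translational: Mg sinθ − f = Ma. Rotational about the CM: fR = Iα = kMRa, so f = kMa.
Eliminating f: Mg sinθ = (1+k)Ma, so a = g sinθ/(1+k) = 9.8 × sin25.8° / 2 ≈ 2.13 m/s².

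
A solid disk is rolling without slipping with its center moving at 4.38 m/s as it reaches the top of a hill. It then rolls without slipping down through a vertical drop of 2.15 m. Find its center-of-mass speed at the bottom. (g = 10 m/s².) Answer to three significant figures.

The moment of inertia is (1/2)MR², giving k ≡ I/(MR²) = 0.5.
Since it rolls without slipping, ω = v/R and KE = ½Mv² + ½Iω² = ½(1+k)Mv² = (3/4)Mv².
Conserving energy between top and bottom: (3/4)Mv² = (3/4)Mv₀² + Mgh, hence v² = v₀² + 2gh/(1+k).
v = √(4.38² + 2×10×2.15/1.5) = √47.85 ≈ 6.92 m/s.

v ≈ 6.92 m/s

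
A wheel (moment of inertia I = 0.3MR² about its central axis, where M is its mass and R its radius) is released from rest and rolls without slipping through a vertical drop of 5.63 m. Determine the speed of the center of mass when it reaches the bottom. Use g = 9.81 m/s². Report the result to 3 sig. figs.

The moment of inertia is 0.3MR², giving k ≡ I/(MR²) = 0.3.
Since it rolls without slipping, ω = v/R and KE = ½Mv² + ½Iω² = ½(1+k)Mv² = (13/20)Mv².
Setting Mgh = (13/20)Mv² gives v = √(2gh/(1+k)) = √(2·9.81·5.63/1.3) ≈ 9.22 m/s.

v ≈ 9.22 m/s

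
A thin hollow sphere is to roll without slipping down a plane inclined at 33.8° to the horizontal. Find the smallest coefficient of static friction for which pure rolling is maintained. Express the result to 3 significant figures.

The moment of inertia is (2/3)MR², giving k ≡ I/(MR²) = 2/3.
Newton's second law down the slope: Mg sinθ − f = Ma. The torque equation fR = Iα (with α = a/R) gives f = kMa.
These give a = g sinθ/(1+k) and the required friction f = kMg sinθ/(1+k).
With N = Mg cosθ, the no-slip condition f ≤ μN gives μ_min = f/N = k tanθ/(1+k).
μ_min = (2/3) × tan33.8° / 1.667 ≈ 0.268.

μ_min ≈ 0.268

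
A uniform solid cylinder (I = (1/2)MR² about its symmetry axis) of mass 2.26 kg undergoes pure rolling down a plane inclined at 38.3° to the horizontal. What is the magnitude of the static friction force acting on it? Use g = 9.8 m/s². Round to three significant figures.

f ≈ 4.58 N

With I = (1/2)MR², the ratio k = I/(MR²) is 0.5.
Along the incline Mg sinθ − f = Ma, and torque about the center fR = Iα = kMR²(a/R) gives f = kMa.
Combining, a = g sinθ/(1+k) and f = kMa = kMg sinθ/(1+k).
f = 0.5 × 2.26 × 9.8 × sin38.3° / 1.5 ≈ 4.58 N.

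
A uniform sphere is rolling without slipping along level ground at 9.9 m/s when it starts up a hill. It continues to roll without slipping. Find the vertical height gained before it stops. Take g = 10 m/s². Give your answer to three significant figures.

h ≈ 6.86 m

The moment of inertia is (2/5)MR², giving k ≡ I/(MR²) = 0.4.
The rolling condition ω = v/R makes the rotational term ½I(v/R)² = ½kMv², so KE_total = ½(1+k)Mv² = (7/10)Mv².
All of this converts to potential energy at the highest point: (7/10)Mv₀² = Mgh.
Thus h = (1+k)v₀²/(2g) = 1.4 × 9.9² / (2 × 10) ≈ 6.86 m.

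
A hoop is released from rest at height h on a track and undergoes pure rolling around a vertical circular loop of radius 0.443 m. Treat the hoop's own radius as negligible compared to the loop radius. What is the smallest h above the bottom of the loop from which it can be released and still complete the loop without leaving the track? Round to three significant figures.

h_min ≈ 1.33 m

The moment of inertia is MR², giving k ≡ I/(MR²) = 1.
At the top of the loop, the minimum-contact condition is Mg = Mv_top²/r, so v_top² = gr.
With ω = v/R, the kinetic energy at speed v is ½(1+k)Mv² = Mv².
Energy conservation from release (height h) to the top (height 2r): Mgh = Mg(2r) + M·gr.
Thus h_min = 2r + (1+k)r/2 = r(2 + 2/2) = 0.443 × 3 ≈ 1.33 m.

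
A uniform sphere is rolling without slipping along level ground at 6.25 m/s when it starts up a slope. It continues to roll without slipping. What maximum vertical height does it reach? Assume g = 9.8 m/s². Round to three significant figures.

h ≈ 2.79 m

Here I = (2/5)MR², so the shape factor k = I/(MR²) = 0.4.
Pure rolling means v = ωR; then KE = ½Mv² + ½I(v/R)² = ½(1+k)Mv² = (7/10)Mv².
All of this converts to potential energy at the highest point: (7/10)Mv₀² = Mgh.
Thus h = (1+k)v₀²/(2g) = 1.4 × 6.25² / (2 × 9.8) ≈ 2.79 m.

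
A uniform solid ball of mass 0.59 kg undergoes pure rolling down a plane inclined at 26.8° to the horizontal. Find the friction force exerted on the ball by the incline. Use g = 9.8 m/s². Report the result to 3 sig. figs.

With I = (2/5)MR², the ratio k = I/(MR²) is 0.4.
Along the incline Mg sinθ − f = Ma, and torque about the center fR = Iα = kMR²(a/R) gives f = kMa.
Combining, a = g sinθ/(1+k) and f = kMa = kMg sinθ/(1+k).
f = 0.4 × 0.59 × 9.8 × sin26.8° / 1.4 ≈ 0.745 N.

f ≈ 0.745 N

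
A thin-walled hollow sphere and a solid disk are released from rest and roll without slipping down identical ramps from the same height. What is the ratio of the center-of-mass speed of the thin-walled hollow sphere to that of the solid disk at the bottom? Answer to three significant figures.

v_ratio ≈ 0.949

Each satisfies Mgh = ½(1+k)Mv² with k = I/(MR²), so v ∝ 1/√(1+k).
For the thin-walled hollow sphere k = 2/3; for the solid disk k = 0.5.
v₁/v₂ = √((1+k₂)/(1+k₁)) = √(1.5/1.667) ≈ 0.949.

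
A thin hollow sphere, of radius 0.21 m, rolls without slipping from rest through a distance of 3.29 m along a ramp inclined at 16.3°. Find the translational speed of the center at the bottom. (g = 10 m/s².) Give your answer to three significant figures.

v ≈ 3.33 m/s

For this body I = (2/3)MR², i.e. k = I/(MR²) = 2/3.
Pure rolling means v = ωR; then KE = ½Mv² + ½I(v/R)² = ½(1+k)Mv² = (5/6)Mv².
The vertical drop is h = L sinθ = 3.29 × sin16.3° = 0.9234 m.
Setting Mgh = (5/6)Mv² gives v = √(2gh/(1+k)) = √(2·10·0.9234/1.667) ≈ 3.33 m/s.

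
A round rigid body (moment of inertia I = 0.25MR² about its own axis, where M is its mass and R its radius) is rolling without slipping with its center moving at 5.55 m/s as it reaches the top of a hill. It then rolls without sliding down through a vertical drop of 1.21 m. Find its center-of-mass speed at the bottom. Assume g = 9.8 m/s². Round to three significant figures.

Here I = 0.25MR², so the shape factor k = I/(MR²) = 0.25.
Pure rolling means v = ωR; then KE = ½Mv² + ½I(v/R)² = ½(1+k)Mv² = (5/8)Mv².
Conserving energy between top and bottom: (5/8)Mv² = (5/8)Mv₀² + Mgh, hence v² = v₀² + 2gh/(1+k).
v = √(5.55² + 2×9.8×1.21/1.25) = √49.78 ≈ 7.06 m/s.

v ≈ 7.06 m/s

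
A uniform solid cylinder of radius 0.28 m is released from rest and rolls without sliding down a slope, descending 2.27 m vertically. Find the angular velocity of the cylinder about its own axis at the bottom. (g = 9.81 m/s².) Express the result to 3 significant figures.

ω ≈ 19.5 rad/s

Here I = (1/2)MR², so the shape factor k = I/(MR²) = 0.5.
Pure rolling means v = ωR; then KE = ½Mv² + ½I(v/R)² = ½(1+k)Mv² = (3/4)Mv².
Energy conservation Mgh = ½(1+k)Mv² gives v = √(2gh/(1+k)) = √(2 × 9.81 × 2.27 / 1.5) = 5.449 m/s.
The angular speed follows from ω = v/R = 5.449/0.28 ≈ 19.5 rad/s.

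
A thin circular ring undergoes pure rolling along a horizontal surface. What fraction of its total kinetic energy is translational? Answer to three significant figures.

fraction ≈ 0.500

Here I = MR², so the shape factor k = I/(MR²) = 1.
With ω = v/R, KE_trans = ½Mv² and KE_rot = ½Iω² = ½kMv², so KE_total = ½(1+k)Mv².
The translational fraction is therefore 1/(1+k) = 1/2 ≈ 0.500.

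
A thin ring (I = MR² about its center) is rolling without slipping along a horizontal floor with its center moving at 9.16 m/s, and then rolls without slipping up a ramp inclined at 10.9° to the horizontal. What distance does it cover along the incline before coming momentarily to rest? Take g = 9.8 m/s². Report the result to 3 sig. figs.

The moment of inertia is MR², giving k ≡ I/(MR²) = 1.
Pure rolling means v = ωR; then KE = ½Mv² + ½I(v/R)² = ½(1+k)Mv² = Mv².
Setting this equal to Mgh gives the vertical rise h = (1+k)v₀²/(2g) = 2×9.16²/(2×9.8) = 8.562 m.
The distance along the slope is d = h/sinθ = 8.562/sin10.9° ≈ 45.3 m.

d ≈ 45.3 m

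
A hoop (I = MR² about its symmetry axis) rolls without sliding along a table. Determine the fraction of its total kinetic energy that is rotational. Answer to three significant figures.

fraction ≈ 0.500

With I = MR², the ratio k = I/(MR²) is 1.
With ω = v/R, KE_trans = ½Mv² and KE_rot = ½Iω² = ½kMv², so KE_total = ½(1+k)Mv².
The rotational fraction is therefore k/(1+k) = 1/2 ≈ 0.500.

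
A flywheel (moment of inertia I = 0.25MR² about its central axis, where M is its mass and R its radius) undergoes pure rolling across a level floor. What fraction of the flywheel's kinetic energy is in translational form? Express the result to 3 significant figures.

With I = 0.25MR², the ratio k = I/(MR²) is 0.25.
With ω = v/R, KE_trans = ½Mv² and KE_rot = ½Iω² = ½kMv², so KE_total = ½(1+k)Mv².
The translational fraction is therefore 1/(1+k) = 1/1.25 ≈ 0.800.

fraction ≈ 0.800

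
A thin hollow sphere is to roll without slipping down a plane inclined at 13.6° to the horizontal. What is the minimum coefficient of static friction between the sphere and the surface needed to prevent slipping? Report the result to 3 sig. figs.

For this body I = (2/3)MR², i.e. k = I/(MR²) = 2/3.
Translational: Mg sinθ − f = Ma. Rotational about the CM: fR = Iα = kMRa, so f = kMa.
These give a = g sinθ/(1+k) and the required friction f = kMg sinθ/(1+k).
The normal force is N = Mg cosθ, so μ_min = f/N = k tanθ/(1+k).
μ_min = (2/3) × tan13.6° / 1.667 ≈ 0.0968.

μ_min ≈ 0.0968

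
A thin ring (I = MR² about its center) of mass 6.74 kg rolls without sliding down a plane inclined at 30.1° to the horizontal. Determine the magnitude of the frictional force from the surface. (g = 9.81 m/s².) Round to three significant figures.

f ≈ 16.6 N

For this body I = MR², i.e. k = I/(MR²) = 1.
Translational: Mg sinθ − f = Ma. Rotational about the CM: fR = Iα = kMRa, so f = kMa.
Combining, a = g sinθ/(1+k) and f = kMa = kMg sinθ/(1+k).
f = 1 × 6.74 × 9.81 × sin30.1° / 2 ≈ 16.6 N.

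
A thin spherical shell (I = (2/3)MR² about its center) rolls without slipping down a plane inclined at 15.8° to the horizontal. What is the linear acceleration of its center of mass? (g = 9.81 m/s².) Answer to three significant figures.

a ≈ 1.60 m/s²

Here I = (2/3)MR², so the shape factor k = I/(MR²) = 2/3.
Translational: Mg sinθ − f = Ma. Rotational about the CM: fR = Iα = kMRa, so f = kMa.
Eliminating f: Mg sinθ = (1+k)Ma, so a = g sinθ/(1+k) = 9.81 × sin15.8° / 1.667 ≈ 1.60 m/s².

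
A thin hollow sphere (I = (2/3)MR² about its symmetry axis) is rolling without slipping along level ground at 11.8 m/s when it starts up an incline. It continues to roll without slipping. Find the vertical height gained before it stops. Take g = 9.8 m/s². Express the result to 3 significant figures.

h ≈ 11.8 m

Here I = (2/3)MR², so the shape factor k = I/(MR²) = 2/3.
Pure rolling means v = ωR; then KE = ½Mv² + ½I(v/R)² = ½(1+k)Mv² = (5/6)Mv².
All of this converts to potential energy at the highest point: (5/6)Mv₀² = Mgh.
Thus h = (1+k)v₀²/(2g) = 1.667 × 11.8² / (2 × 9.8) ≈ 11.8 m.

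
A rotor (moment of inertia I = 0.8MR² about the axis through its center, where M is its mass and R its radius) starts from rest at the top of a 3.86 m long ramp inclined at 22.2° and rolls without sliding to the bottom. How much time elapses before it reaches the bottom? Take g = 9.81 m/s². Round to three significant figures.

t ≈ 1.94 s

For this body I = 0.8MR², i.e. k = I/(MR²) = 0.8.
Newton's second law down the slope: Mg sinθ − f = Ma. The torque equation fR = Iα (with α = a/R) gives f = kMa.
Hence a = g sinθ/(1+k) = 9.81×sin22.2°/1.8 = 2.059 m/s².
Starting from rest, L = ½at², so t = √(2L/a) = √(2×3.86/2.059) ≈ 1.94 s.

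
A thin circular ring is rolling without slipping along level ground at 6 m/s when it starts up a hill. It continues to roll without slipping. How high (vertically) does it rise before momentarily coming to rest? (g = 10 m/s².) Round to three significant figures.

h ≈ 3.60 m

Here I = MR², so the shape factor k = I/(MR²) = 1.
Rolling without slipping gives ω = v/R, so the total kinetic energy is ½Mv² + ½Iω² = ½(1+k)Mv² = Mv².
At the top the kinetic energy is zero, so Mv₀² = Mgh.
Thus h = (1+k)v₀²/(2g) = 2 × 6² / (2 × 10) ≈ 3.60 m.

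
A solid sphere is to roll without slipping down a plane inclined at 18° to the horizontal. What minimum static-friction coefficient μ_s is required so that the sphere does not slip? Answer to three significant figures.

μ_min ≈ 0.0928

With I = (2/5)MR², the ratio k = I/(MR²) is 0.4.
Along the incline Mg sinθ − f = Ma, and torque about the center fR = Iα = kMR²(a/R) gives f = kMa.
These give a = g sinθ/(1+k) and the required friction f = kMg sinθ/(1+k).
With N = Mg cosθ, the no-slip condition f ≤ μN gives μ_min = f/N = k tanθ/(1+k).
μ_min = 0.4 × tan18° / 1.4 ≈ 0.0928.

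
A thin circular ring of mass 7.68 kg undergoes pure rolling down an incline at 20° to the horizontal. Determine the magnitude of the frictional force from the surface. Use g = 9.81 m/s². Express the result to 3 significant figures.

With I = MR², the ratio k = I/(MR²) is 1.
Along the incline Mg sinθ − f = Ma, and torque about the center fR = Iα = kMR²(a/R) gives f = kMa.
Combining, a = g sinθ/(1+k) and f = kMa = kMg sinθ/(1+k).
f = 1 × 7.68 × 9.81 × sin20° / 2 ≈ 12.9 N.

f ≈ 12.9 N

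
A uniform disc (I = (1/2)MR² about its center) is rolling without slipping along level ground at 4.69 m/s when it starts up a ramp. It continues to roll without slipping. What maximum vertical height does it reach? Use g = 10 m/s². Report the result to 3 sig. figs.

With I = (1/2)MR², the ratio k = I/(MR²) is 0.5.
Pure rolling means v = ωR; then KE = ½Mv² + ½I(v/R)² = ½(1+k)Mv² = (3/4)Mv².
At the top the kinetic energy is zero, so (3/4)Mv₀² = Mgh.
Thus h = (1+k)v₀²/(2g) = 1.5 × 4.69² / (2 × 10) ≈ 1.65 m.

h ≈ 1.65 m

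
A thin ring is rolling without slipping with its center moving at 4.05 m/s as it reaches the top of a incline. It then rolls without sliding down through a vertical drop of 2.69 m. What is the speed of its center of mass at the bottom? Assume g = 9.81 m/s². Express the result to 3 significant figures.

With I = MR², the ratio k = I/(MR²) is 1.
Since it rolls without slipping, ω = v/R and KE = ½Mv² + ½Iω² = ½(1+k)Mv² = Mv².
Energy conservation: Mv₀² + Mgh = Mv², so v² = v₀² + 2gh/(1+k).
v = √(4.05² + 2×9.81×2.69/2) = √42.79 ≈ 6.54 m/s.

v ≈ 6.54 m/s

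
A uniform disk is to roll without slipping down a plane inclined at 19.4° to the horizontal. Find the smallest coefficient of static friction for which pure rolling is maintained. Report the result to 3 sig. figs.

With I = (1/2)MR², the ratio k = I/(MR²) is 0.5.
Translational: Mg sinθ − f = Ma. Rotational about the CM: fR = Iα = kMRa, so f = kMa.
These give a = g sinθ/(1+k) and the required friction f = kMg sinθ/(1+k).
The normal force is N = Mg cosθ, so μ_min = f/N = k tanθ/(1+k).
μ_min = 0.5 × tan19.4° / 1.5 ≈ 0.117.

μ_min ≈ 0.117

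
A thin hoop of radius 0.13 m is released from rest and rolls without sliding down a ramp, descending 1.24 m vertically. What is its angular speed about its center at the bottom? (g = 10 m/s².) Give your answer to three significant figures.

ω ≈ 27.1 rad/s

For this body I = MR², i.e. k = I/(MR²) = 1.
Rolling without slipping gives ω = v/R, so the total kinetic energy is ½Mv² + ½Iω² = ½(1+k)Mv² = Mv².
Energy conservation Mgh = ½(1+k)Mv² gives v = √(2gh/(1+k)) = √(2 × 10 × 1.24 / 2) = 3.521 m/s.
Then ω = v/R = 3.521 / 0.13 ≈ 27.1 rad/s.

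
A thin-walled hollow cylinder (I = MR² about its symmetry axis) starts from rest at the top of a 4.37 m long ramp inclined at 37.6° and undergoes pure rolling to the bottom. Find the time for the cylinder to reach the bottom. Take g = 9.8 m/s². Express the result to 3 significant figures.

The moment of inertia is MR², giving k ≡ I/(MR²) = 1.
Translational: Mg sinθ − f = Ma. Rotational about the CM: fR = Iα = kMRa, so f = kMa.
Hence a = g sinθ/(1+k) = 9.8×sin37.6°/2 = 2.99 m/s².
With constant a from rest, t = √(2L/a) = √(2·4.37/2.99) ≈ 1.71 s.

t ≈ 1.71 s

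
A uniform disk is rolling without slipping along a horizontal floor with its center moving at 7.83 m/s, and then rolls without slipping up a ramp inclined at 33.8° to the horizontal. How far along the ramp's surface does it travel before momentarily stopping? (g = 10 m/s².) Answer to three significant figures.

d ≈ 8.27 m

The moment of inertia is (1/2)MR², giving k ≡ I/(MR²) = 0.5.
The rolling condition ω = v/R makes the rotational term ½I(v/R)² = ½kMv², so KE_total = ½(1+k)Mv² = (3/4)Mv².
Setting this equal to Mgh gives the vertical rise h = (1+k)v₀²/(2g) = 1.5×7.83²/(2×10) = 4.598 m.
Along the incline, d = h/sinθ = 4.598/sin33.8° ≈ 8.27 m.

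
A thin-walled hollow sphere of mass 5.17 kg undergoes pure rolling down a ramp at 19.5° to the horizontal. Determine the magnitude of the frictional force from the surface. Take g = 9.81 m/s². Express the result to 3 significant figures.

f ≈ 6.77 N

Here I = (2/3)MR², so the shape factor k = I/(MR²) = 2/3.
Along the incline Mg sinθ − f = Ma, and torque about the center fR = Iα = kMR²(a/R) gives f = kMa.
Combining, a = g sinθ/(1+k) and f = kMa = kMg sinθ/(1+k).
f = (2/3) × 5.17 × 9.81 × sin19.5° / 1.667 ≈ 6.77 N.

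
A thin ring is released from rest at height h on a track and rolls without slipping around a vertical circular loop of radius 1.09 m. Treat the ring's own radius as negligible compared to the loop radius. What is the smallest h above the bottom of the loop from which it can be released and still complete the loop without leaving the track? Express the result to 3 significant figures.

h_min ≈ 3.27 m

The moment of inertia is MR², giving k ≡ I/(MR²) = 1.
At the top of the loop, the minimum-contact condition is Mg = Mv_top²/r, so v_top² = gr.
With ω = v/R, the kinetic energy at speed v is ½(1+k)Mv² = Mv².
Energy conservation from release (height h) to the top (height 2r): Mgh = Mg(2r) + M·gr.
Thus h_min = 2r + (1+k)r/2 = r(2 + 2/2) = 1.09 × 3 ≈ 3.27 m.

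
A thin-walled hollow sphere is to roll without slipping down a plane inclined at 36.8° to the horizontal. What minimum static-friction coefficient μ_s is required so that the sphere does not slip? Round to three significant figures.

μ_min ≈ 0.299

The moment of inertia is (2/3)MR², giving k ≡ I/(MR²) = 2/3.
Along the incline Mg sinθ − f = Ma, and torque about the center fR = Iα = kMR²(a/R) gives f = kMa.
These give a = g sinθ/(1+k) and the required friction f = kMg sinθ/(1+k).
With N = Mg cosθ, the no-slip condition f ≤ μN gives μ_min = f/N = k tanθ/(1+k).
μ_min = (2/3) × tan36.8° / 1.667 ≈ 0.299.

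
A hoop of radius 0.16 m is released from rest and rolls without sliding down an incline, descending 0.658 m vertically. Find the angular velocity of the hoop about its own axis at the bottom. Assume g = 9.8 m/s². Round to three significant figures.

The moment of inertia is MR², giving k ≡ I/(MR²) = 1.
The rolling condition ω = v/R makes the rotational term ½I(v/R)² = ½kMv², so KE_total = ½(1+k)Mv² = Mv².
Energy conservation Mgh = ½(1+k)Mv² gives v = √(2gh/(1+k)) = √(2 × 9.8 × 0.658 / 2) = 2.539 m/s.
Then ω = v/R = 2.539 / 0.16 ≈ 15.9 rad/s.

ω ≈ 15.9 rad/s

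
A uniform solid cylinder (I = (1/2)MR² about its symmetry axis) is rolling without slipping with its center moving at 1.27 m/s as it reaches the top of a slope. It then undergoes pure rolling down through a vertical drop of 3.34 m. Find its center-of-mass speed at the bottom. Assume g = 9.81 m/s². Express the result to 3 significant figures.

v ≈ 6.73 m/s

Here I = (1/2)MR², so the shape factor k = I/(MR²) = 0.5.
Since it rolls without slipping, ω = v/R and KE = ½Mv² + ½Iω² = ½(1+k)Mv² = (3/4)Mv².
Conserving energy between top and bottom: (3/4)Mv² = (3/4)Mv₀² + Mgh, hence v² = v₀² + 2gh/(1+k).
v = √(1.27² + 2×9.81×3.34/1.5) = √45.3 ≈ 6.73 m/s.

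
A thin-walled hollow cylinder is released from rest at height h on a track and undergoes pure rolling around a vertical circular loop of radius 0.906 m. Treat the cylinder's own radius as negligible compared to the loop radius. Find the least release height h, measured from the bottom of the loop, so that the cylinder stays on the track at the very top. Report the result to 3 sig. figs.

h_min ≈ 2.72 m

With I = MR², the ratio k = I/(MR²) is 1.
At the top, contact is just lost when gravity alone supplies the centripetal force: Mg = Mv_top²/r, i.e. v_top² = gr.
With ω = v/R, the kinetic energy at speed v is ½(1+k)Mv² = Mv².
Energy conservation from release (height h) to the top (height 2r): Mgh = Mg(2r) + M·gr.
Thus h_min = 2r + (1+k)r/2 = r(2 + 2/2) = 0.906 × 3 ≈ 2.72 m.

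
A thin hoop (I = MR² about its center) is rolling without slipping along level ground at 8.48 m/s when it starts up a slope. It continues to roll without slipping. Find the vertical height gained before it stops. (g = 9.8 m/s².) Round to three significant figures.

h ≈ 7.34 m

For this body I = MR², i.e. k = I/(MR²) = 1.
Pure rolling means v = ωR; then KE = ½Mv² + ½I(v/R)² = ½(1+k)Mv² = Mv².
At the top the kinetic energy is zero, so Mv₀² = Mgh.
Thus h = (1+k)v₀²/(2g) = 2 × 8.48² / (2 × 9.8) ≈ 7.34 m.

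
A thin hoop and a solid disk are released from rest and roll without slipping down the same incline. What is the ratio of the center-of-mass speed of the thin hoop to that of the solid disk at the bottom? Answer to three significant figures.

Each satisfies Mgh = ½(1+k)Mv² with k = I/(MR²), so v ∝ 1/√(1+k).
For the thin hoop k = 1; for the solid disk k = 0.5.
v₁/v₂ = √((1+k₂)/(1+k₁)) = √(1.5/2) ≈ 0.866.

v_ratio ≈ 0.866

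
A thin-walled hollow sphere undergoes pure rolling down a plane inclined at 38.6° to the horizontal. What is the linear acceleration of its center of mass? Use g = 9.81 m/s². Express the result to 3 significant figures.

For this body I = (2/3)MR², i.e. k = I/(MR²) = 2/3.
Translational: Mg sinθ − f = Ma. Rotational about the CM: fR = Iα = kMRa, so f = kMa.
Eliminating f: Mg sinθ = (1+k)Ma, so a = g sinθ/(1+k) = 9.81 × sin38.6° / 1.667 ≈ 3.67 m/s².

a ≈ 3.67 m/s²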